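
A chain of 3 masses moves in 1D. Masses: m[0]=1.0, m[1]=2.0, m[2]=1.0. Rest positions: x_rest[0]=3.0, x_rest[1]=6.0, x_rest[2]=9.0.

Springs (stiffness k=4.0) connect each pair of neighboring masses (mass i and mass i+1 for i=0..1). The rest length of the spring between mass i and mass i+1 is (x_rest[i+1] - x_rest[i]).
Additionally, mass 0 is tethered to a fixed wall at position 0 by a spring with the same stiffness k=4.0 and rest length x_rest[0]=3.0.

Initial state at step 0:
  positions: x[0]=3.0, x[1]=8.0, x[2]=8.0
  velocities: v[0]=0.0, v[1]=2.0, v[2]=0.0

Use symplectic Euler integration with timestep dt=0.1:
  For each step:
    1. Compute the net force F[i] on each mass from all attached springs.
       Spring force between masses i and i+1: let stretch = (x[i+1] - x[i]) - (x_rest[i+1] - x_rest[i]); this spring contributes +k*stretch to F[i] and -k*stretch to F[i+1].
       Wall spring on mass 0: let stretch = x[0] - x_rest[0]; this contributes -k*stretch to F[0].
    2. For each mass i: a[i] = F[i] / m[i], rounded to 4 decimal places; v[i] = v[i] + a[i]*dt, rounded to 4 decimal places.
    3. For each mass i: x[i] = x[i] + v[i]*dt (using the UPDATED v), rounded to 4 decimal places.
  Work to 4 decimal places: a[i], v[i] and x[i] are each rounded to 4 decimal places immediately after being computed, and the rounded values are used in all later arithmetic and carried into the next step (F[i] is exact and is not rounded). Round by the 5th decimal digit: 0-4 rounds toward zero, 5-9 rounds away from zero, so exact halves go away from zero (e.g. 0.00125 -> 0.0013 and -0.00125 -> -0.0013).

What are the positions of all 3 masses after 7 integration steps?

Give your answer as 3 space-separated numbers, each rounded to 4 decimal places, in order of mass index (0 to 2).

Answer: 4.4912 7.0964 10.7567

Derivation:
Step 0: x=[3.0000 8.0000 8.0000] v=[0.0000 2.0000 0.0000]
Step 1: x=[3.0800 8.1000 8.1200] v=[0.8000 1.0000 1.2000]
Step 2: x=[3.2376 8.1000 8.3592] v=[1.5760 0.0000 2.3920]
Step 3: x=[3.4602 8.0079 8.7080] v=[2.2259 -0.9206 3.4883]
Step 4: x=[3.7263 7.8389 9.1488] v=[2.6609 -1.6901 4.4083]
Step 5: x=[4.0078 7.6138 9.6572] v=[2.8154 -2.2506 5.0843]
Step 6: x=[4.2733 7.3575 10.2039] v=[2.6547 -2.5631 5.4669]
Step 7: x=[4.4912 7.0964 10.7567] v=[2.1791 -2.6107 5.5283]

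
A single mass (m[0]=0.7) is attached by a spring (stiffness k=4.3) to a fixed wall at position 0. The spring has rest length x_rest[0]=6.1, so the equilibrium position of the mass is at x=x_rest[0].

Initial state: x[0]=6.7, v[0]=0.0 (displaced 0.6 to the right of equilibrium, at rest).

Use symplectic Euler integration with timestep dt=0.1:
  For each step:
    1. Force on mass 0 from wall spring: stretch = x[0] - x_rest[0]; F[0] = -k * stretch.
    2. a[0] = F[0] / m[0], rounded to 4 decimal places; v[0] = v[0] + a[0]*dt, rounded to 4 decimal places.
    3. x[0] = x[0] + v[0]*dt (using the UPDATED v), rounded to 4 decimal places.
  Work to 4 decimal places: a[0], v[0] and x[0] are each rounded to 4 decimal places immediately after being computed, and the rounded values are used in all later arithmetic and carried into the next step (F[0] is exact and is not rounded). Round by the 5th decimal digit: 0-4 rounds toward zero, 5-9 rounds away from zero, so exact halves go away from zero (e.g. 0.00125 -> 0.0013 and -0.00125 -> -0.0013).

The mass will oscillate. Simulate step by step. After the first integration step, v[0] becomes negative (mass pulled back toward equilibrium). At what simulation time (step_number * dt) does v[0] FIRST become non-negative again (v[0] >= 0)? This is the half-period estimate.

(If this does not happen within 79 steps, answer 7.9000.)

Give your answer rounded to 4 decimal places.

Step 0: x=[6.7000] v=[0.0000]
Step 1: x=[6.6631] v=[-0.3686]
Step 2: x=[6.5917] v=[-0.7145]
Step 3: x=[6.4901] v=[-1.0165]
Step 4: x=[6.3645] v=[-1.2561]
Step 5: x=[6.2226] v=[-1.4186]
Step 6: x=[6.0732] v=[-1.4939]
Step 7: x=[5.9255] v=[-1.4774]
Step 8: x=[5.7885] v=[-1.3702]
Step 9: x=[5.6706] v=[-1.1789]
Step 10: x=[5.5791] v=[-0.9151]
Step 11: x=[5.5196] v=[-0.5951]
Step 12: x=[5.4957] v=[-0.2386]
Step 13: x=[5.5090] v=[0.1326]
First v>=0 after going negative at step 13, time=1.3000

Answer: 1.3000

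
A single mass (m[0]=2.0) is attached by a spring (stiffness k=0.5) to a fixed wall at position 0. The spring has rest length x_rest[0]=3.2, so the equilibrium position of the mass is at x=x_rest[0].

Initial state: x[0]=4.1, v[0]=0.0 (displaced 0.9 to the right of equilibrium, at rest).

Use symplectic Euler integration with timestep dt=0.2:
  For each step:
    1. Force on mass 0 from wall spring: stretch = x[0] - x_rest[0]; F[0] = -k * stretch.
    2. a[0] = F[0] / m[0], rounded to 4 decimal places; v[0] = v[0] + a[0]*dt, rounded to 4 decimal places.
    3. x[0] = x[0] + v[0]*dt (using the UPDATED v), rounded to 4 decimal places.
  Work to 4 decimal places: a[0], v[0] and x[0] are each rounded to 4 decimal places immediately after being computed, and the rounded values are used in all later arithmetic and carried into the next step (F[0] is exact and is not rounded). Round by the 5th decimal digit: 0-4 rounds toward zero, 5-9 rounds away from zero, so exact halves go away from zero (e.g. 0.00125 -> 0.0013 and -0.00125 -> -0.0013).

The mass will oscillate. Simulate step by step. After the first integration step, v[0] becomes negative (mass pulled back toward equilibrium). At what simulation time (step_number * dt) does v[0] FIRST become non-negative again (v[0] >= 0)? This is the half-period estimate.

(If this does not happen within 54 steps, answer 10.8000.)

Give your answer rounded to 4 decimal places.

Step 0: x=[4.1000] v=[0.0000]
Step 1: x=[4.0910] v=[-0.0450]
Step 2: x=[4.0731] v=[-0.0896]
Step 3: x=[4.0464] v=[-0.1333]
Step 4: x=[4.0113] v=[-0.1756]
Step 5: x=[3.9681] v=[-0.2162]
Step 6: x=[3.9172] v=[-0.2546]
Step 7: x=[3.8591] v=[-0.2905]
Step 8: x=[3.7944] v=[-0.3235]
Step 9: x=[3.7238] v=[-0.3532]
Step 10: x=[3.6479] v=[-0.3794]
Step 11: x=[3.5675] v=[-0.4018]
Step 12: x=[3.4835] v=[-0.4202]
Step 13: x=[3.3966] v=[-0.4344]
Step 14: x=[3.3078] v=[-0.4442]
Step 15: x=[3.2179] v=[-0.4496]
Step 16: x=[3.1278] v=[-0.4505]
Step 17: x=[3.0384] v=[-0.4469]
Step 18: x=[2.9506] v=[-0.4388]
Step 19: x=[2.8653] v=[-0.4263]
Step 20: x=[2.7834] v=[-0.4096]
Step 21: x=[2.7056] v=[-0.3888]
Step 22: x=[2.6328] v=[-0.3641]
Step 23: x=[2.5657] v=[-0.3357]
Step 24: x=[2.5049] v=[-0.3040]
Step 25: x=[2.4511] v=[-0.2692]
Step 26: x=[2.4047] v=[-0.2318]
Step 27: x=[2.3663] v=[-0.1920]
Step 28: x=[2.3362] v=[-0.1503]
Step 29: x=[2.3148] v=[-0.1071]
Step 30: x=[2.3022] v=[-0.0628]
Step 31: x=[2.2986] v=[-0.0179]
Step 32: x=[2.3040] v=[0.0272]
First v>=0 after going negative at step 32, time=6.4000

Answer: 6.4000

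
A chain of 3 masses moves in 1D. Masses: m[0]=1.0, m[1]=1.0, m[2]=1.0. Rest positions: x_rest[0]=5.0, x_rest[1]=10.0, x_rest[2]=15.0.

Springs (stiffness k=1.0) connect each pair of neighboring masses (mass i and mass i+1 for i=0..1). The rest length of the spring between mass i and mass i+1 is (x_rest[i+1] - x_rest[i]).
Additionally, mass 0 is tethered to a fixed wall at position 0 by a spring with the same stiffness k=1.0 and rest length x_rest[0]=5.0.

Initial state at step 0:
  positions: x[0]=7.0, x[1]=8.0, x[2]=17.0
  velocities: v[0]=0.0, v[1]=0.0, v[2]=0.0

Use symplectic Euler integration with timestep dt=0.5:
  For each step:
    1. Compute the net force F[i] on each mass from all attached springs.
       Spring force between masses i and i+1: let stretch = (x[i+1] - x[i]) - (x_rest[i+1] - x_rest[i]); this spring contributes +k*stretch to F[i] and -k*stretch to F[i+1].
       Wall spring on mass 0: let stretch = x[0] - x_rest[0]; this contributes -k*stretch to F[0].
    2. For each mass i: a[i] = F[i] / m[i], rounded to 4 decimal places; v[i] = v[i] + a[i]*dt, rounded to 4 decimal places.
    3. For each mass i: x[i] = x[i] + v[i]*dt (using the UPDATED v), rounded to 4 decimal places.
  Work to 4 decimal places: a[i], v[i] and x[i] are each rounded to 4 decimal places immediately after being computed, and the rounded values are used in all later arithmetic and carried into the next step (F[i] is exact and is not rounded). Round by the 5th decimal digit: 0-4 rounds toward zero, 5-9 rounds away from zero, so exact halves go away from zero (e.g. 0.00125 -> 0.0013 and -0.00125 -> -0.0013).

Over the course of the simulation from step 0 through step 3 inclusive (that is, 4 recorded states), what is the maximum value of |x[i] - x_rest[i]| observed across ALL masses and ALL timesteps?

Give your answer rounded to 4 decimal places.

Step 0: x=[7.0000 8.0000 17.0000] v=[0.0000 0.0000 0.0000]
Step 1: x=[5.5000 10.0000 16.0000] v=[-3.0000 4.0000 -2.0000]
Step 2: x=[3.7500 12.3750 14.7500] v=[-3.5000 4.7500 -2.5000]
Step 3: x=[3.2188 13.1875 14.1563] v=[-1.0625 1.6250 -1.1875]
Max displacement = 3.1875

Answer: 3.1875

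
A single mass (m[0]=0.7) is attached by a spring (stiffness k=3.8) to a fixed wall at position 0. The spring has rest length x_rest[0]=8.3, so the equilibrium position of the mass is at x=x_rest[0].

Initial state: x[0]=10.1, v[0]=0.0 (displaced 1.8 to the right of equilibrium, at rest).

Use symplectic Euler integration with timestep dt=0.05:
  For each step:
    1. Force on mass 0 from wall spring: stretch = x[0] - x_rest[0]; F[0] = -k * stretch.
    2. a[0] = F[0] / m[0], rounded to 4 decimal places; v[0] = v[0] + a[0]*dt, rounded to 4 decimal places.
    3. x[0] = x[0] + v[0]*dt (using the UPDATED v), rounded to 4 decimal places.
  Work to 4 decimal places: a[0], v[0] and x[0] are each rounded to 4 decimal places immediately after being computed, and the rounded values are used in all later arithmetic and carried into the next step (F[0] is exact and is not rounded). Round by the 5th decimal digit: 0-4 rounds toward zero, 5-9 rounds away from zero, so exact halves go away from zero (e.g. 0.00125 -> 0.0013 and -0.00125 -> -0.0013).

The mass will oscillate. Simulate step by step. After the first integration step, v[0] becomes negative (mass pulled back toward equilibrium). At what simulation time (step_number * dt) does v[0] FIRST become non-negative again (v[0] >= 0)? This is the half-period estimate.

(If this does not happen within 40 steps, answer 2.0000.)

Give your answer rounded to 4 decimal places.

Step 0: x=[10.1000] v=[0.0000]
Step 1: x=[10.0756] v=[-0.4886]
Step 2: x=[10.0271] v=[-0.9706]
Step 3: x=[9.9551] v=[-1.4394]
Step 4: x=[9.8607] v=[-1.8886]
Step 5: x=[9.7451] v=[-2.3122]
Step 6: x=[9.6099] v=[-2.7044]
Step 7: x=[9.4569] v=[-3.0599]
Step 8: x=[9.2882] v=[-3.3739]
Step 9: x=[9.1061] v=[-3.6421]
Step 10: x=[8.9131] v=[-3.8609]
Step 11: x=[8.7117] v=[-4.0273]
Step 12: x=[8.5048] v=[-4.1390]
Step 13: x=[8.2951] v=[-4.1946]
Step 14: x=[8.0854] v=[-4.1933]
Step 15: x=[7.8786] v=[-4.1351]
Step 16: x=[7.6776] v=[-4.0207]
Step 17: x=[7.4850] v=[-3.8518]
Step 18: x=[7.3035] v=[-3.6306]
Step 19: x=[7.1355] v=[-3.3601]
Step 20: x=[6.9833] v=[-3.0440]
Step 21: x=[6.8490] v=[-2.6866]
Step 22: x=[6.7344] v=[-2.2928]
Step 23: x=[6.6410] v=[-1.8679]
Step 24: x=[6.5701] v=[-1.4176]
Step 25: x=[6.5227] v=[-0.9481]
Step 26: x=[6.4994] v=[-0.4657]
Step 27: x=[6.5006] v=[0.0230]
First v>=0 after going negative at step 27, time=1.3500

Answer: 1.3500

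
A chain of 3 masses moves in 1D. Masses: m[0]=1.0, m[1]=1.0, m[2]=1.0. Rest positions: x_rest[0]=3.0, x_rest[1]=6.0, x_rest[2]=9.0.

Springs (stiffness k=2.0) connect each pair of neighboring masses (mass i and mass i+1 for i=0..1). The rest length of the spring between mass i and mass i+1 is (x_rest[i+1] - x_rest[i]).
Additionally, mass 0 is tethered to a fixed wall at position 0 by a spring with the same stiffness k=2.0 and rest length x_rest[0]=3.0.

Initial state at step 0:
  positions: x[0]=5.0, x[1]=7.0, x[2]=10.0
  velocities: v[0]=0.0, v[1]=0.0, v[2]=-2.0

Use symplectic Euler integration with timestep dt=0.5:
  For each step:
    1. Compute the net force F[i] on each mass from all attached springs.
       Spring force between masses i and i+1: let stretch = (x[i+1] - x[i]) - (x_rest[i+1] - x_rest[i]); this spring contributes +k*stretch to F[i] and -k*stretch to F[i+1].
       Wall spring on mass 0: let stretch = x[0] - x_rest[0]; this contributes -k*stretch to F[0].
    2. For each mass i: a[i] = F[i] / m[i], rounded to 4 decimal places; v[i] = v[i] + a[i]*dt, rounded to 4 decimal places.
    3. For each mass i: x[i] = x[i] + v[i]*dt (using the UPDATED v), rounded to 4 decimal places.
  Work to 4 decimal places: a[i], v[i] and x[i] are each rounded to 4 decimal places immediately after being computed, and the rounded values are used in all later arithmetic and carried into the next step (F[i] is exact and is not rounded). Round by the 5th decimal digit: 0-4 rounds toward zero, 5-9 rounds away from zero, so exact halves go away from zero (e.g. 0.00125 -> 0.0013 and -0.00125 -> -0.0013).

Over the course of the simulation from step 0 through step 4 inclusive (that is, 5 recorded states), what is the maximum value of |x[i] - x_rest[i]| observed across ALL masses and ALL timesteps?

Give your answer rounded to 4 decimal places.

Step 0: x=[5.0000 7.0000 10.0000] v=[0.0000 0.0000 -2.0000]
Step 1: x=[3.5000 7.5000 9.0000] v=[-3.0000 1.0000 -2.0000]
Step 2: x=[2.2500 6.7500 8.7500] v=[-2.5000 -1.5000 -0.5000]
Step 3: x=[2.1250 4.7500 9.0000] v=[-0.2500 -4.0000 0.5000]
Step 4: x=[2.2500 3.5625 8.6250] v=[0.2500 -2.3750 -0.7500]
Max displacement = 2.4375

Answer: 2.4375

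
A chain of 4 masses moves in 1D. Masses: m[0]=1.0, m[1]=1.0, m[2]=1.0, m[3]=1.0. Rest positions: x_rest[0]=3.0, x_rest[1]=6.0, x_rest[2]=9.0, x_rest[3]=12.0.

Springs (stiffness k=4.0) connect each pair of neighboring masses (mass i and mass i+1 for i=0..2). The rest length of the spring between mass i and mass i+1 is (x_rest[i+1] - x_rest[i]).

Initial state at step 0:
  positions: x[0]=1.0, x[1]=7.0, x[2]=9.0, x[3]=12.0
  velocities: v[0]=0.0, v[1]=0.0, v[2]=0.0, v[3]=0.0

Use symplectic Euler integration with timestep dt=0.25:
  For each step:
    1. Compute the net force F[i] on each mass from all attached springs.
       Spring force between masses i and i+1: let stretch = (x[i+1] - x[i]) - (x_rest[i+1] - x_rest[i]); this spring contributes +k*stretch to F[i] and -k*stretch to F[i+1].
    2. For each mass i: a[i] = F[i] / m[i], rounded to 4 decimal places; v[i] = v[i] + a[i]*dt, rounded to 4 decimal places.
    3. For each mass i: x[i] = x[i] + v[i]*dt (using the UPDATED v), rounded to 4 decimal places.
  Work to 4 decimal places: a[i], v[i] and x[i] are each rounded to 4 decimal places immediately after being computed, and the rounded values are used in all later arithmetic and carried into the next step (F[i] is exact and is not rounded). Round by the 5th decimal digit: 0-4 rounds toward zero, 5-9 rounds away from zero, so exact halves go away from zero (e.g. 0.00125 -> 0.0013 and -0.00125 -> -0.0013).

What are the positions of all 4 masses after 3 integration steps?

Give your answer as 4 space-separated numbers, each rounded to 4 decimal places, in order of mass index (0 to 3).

Answer: 3.6094 4.1719 9.0156 12.2031

Derivation:
Step 0: x=[1.0000 7.0000 9.0000 12.0000] v=[0.0000 0.0000 0.0000 0.0000]
Step 1: x=[1.7500 6.0000 9.2500 12.0000] v=[3.0000 -4.0000 1.0000 0.0000]
Step 2: x=[2.8125 4.7500 9.3750 12.0625] v=[4.2500 -5.0000 0.5000 0.2500]
Step 3: x=[3.6094 4.1719 9.0156 12.2031] v=[3.1875 -2.3125 -1.4375 0.5625]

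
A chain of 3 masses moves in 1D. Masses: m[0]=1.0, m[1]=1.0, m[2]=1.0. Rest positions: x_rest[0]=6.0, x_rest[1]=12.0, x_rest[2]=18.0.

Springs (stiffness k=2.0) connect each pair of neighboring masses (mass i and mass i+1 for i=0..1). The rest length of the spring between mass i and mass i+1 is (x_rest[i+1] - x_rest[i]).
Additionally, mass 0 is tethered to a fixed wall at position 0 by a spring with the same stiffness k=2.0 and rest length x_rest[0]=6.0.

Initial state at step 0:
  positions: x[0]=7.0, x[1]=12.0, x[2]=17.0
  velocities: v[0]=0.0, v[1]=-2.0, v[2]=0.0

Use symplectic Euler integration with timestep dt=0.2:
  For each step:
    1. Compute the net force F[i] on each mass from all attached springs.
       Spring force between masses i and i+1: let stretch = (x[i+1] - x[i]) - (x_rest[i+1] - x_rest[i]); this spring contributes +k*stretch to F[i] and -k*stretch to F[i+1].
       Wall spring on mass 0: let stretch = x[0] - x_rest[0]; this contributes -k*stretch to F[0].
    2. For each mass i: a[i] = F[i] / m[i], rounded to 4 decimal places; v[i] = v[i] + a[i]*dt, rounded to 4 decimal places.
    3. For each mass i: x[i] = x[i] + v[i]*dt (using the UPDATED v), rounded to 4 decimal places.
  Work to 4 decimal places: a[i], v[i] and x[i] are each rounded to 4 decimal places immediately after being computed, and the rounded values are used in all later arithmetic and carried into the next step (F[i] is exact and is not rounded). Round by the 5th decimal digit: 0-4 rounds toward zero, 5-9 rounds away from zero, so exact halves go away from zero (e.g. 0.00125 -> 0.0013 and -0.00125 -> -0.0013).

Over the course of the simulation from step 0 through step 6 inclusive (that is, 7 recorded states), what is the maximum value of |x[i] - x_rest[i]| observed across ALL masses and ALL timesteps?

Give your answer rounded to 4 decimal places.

Answer: 1.5572

Derivation:
Step 0: x=[7.0000 12.0000 17.0000] v=[0.0000 -2.0000 0.0000]
Step 1: x=[6.8400 11.6000 17.0800] v=[-0.8000 -2.0000 0.4000]
Step 2: x=[6.5136 11.2576 17.2016] v=[-1.6320 -1.7120 0.6080]
Step 3: x=[6.0456 11.0112 17.3277] v=[-2.3398 -1.2320 0.6304]
Step 4: x=[5.4912 10.8729 17.4285] v=[-2.7718 -0.6916 0.5038]
Step 5: x=[4.9281 10.8285 17.4848] v=[-2.8156 -0.2220 0.2816]
Step 6: x=[4.4428 10.8446 17.4886] v=[-2.4267 0.0804 0.0191]
Max displacement = 1.5572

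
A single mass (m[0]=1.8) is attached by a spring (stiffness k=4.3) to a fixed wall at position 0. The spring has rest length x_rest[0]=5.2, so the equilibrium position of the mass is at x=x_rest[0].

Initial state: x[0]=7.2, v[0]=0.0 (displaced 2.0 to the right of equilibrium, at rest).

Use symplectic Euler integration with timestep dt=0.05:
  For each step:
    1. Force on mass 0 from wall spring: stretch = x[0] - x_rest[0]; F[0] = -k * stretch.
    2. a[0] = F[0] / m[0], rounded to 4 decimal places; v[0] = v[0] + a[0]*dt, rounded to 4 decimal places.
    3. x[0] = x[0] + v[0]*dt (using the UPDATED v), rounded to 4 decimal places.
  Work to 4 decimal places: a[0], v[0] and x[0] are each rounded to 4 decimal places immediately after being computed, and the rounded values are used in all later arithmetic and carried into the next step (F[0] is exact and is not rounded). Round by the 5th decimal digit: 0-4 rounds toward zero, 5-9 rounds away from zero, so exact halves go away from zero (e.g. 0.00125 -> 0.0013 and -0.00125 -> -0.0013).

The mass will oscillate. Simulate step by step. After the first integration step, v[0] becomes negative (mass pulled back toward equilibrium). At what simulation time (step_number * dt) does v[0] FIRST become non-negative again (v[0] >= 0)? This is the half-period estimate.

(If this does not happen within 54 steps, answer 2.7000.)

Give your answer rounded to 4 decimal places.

Answer: 2.0500

Derivation:
Step 0: x=[7.2000] v=[0.0000]
Step 1: x=[7.1881] v=[-0.2389]
Step 2: x=[7.1643] v=[-0.4764]
Step 3: x=[7.1288] v=[-0.7110]
Step 4: x=[7.0817] v=[-0.9414]
Step 5: x=[7.0234] v=[-1.1662]
Step 6: x=[6.9542] v=[-1.3840]
Step 7: x=[6.8745] v=[-1.5935]
Step 8: x=[6.7848] v=[-1.7935]
Step 9: x=[6.6857] v=[-1.9828]
Step 10: x=[6.5777] v=[-2.1603]
Step 11: x=[6.4615] v=[-2.3249]
Step 12: x=[6.3377] v=[-2.4756]
Step 13: x=[6.2071] v=[-2.6115]
Step 14: x=[6.0705] v=[-2.7318]
Step 15: x=[5.9287] v=[-2.8358]
Step 16: x=[5.7826] v=[-2.9228]
Step 17: x=[5.6330] v=[-2.9924]
Step 18: x=[5.4808] v=[-3.0441]
Step 19: x=[5.3269] v=[-3.0776]
Step 20: x=[5.1723] v=[-3.0928]
Step 21: x=[5.0178] v=[-3.0895]
Step 22: x=[4.8644] v=[-3.0677]
Step 23: x=[4.7130] v=[-3.0276]
Step 24: x=[4.5645] v=[-2.9694]
Step 25: x=[4.4198] v=[-2.8935]
Step 26: x=[4.2798] v=[-2.8003]
Step 27: x=[4.1453] v=[-2.6904]
Step 28: x=[4.0171] v=[-2.5644]
Step 29: x=[3.8959] v=[-2.4231]
Step 30: x=[3.7825] v=[-2.2673]
Step 31: x=[3.6776] v=[-2.0980]
Step 32: x=[3.5818] v=[-1.9162]
Step 33: x=[3.4957] v=[-1.7229]
Step 34: x=[3.4197] v=[-1.5193]
Step 35: x=[3.3544] v=[-1.3067]
Step 36: x=[3.3001] v=[-1.0863]
Step 37: x=[3.2571] v=[-0.8594]
Step 38: x=[3.2257] v=[-0.6273]
Step 39: x=[3.2061] v=[-0.3915]
Step 40: x=[3.1984] v=[-0.1533]
Step 41: x=[3.2027] v=[0.0858]
First v>=0 after going negative at step 41, time=2.0500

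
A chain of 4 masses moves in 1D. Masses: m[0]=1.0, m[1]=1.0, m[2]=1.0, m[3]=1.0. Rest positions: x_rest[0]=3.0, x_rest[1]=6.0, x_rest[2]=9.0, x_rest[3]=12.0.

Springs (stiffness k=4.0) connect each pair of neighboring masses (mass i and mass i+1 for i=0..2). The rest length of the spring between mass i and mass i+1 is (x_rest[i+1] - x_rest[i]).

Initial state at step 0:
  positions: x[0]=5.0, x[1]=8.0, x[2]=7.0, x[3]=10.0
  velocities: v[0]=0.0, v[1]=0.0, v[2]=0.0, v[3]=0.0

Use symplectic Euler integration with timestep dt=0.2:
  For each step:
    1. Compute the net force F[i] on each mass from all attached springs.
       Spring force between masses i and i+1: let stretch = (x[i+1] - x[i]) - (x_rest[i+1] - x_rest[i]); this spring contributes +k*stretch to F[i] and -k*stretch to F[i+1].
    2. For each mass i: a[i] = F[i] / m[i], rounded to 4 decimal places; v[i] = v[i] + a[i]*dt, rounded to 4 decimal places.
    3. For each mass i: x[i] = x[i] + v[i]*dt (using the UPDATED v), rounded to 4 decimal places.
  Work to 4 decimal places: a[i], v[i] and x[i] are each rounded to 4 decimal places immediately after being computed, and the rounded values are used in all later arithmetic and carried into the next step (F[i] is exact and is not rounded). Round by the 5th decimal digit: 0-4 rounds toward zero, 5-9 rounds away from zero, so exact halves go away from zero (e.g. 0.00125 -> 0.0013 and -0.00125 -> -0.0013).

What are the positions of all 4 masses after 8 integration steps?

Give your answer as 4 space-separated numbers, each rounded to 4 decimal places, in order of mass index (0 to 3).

Answer: 0.4505 6.1902 8.8098 14.5495

Derivation:
Step 0: x=[5.0000 8.0000 7.0000 10.0000] v=[0.0000 0.0000 0.0000 0.0000]
Step 1: x=[5.0000 7.3600 7.6400 10.0000] v=[0.0000 -3.2000 3.2000 0.0000]
Step 2: x=[4.8976 6.3872 8.6128 10.1024] v=[-0.5120 -4.8640 4.8640 0.5120]
Step 3: x=[4.5535 5.5322 9.4678 10.4465] v=[-1.7203 -4.2752 4.2752 1.7203]
Step 4: x=[3.8860 5.1503 9.8497 11.1140] v=[-3.3373 -1.9097 1.9097 3.3373]
Step 5: x=[2.9408 5.3180 9.6820 12.0592] v=[-4.7259 0.8384 -0.8384 4.7259]
Step 6: x=[1.8960 5.8036 9.1964 13.1040] v=[-5.2241 2.4278 -2.4278 5.2241]
Step 7: x=[0.9964 6.2068 8.7932 14.0036] v=[-4.4980 2.0160 -2.0160 4.4980]
Step 8: x=[0.4505 6.1902 8.8098 14.5495] v=[-2.7297 -0.0832 0.0832 2.7297]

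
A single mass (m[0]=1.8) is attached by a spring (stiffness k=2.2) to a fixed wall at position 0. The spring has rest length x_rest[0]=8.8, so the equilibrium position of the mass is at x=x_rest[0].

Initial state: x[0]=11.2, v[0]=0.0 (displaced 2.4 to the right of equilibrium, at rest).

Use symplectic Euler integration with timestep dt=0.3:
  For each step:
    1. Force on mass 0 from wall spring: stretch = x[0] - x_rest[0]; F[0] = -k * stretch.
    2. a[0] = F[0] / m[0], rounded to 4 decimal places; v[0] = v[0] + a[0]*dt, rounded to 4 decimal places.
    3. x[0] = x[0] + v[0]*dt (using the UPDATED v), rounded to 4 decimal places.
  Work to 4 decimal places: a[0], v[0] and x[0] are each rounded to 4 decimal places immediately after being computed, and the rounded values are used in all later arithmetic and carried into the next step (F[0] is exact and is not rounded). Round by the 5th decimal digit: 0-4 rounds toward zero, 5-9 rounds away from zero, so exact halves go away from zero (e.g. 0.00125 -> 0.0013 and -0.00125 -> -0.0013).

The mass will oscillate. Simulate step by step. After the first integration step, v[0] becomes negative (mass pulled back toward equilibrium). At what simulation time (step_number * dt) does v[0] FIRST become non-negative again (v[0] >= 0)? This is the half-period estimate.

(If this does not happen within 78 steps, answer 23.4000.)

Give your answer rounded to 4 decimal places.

Step 0: x=[11.2000] v=[0.0000]
Step 1: x=[10.9360] v=[-0.8800]
Step 2: x=[10.4370] v=[-1.6632]
Step 3: x=[9.7580] v=[-2.2634]
Step 4: x=[8.9736] v=[-2.6147]
Step 5: x=[8.1701] v=[-2.6784]
Step 6: x=[7.4359] v=[-2.4474]
Step 7: x=[6.8517] v=[-1.9472]
Step 8: x=[6.4819] v=[-1.2328]
Step 9: x=[6.3671] v=[-0.3828]
Step 10: x=[6.5199] v=[0.5093]
First v>=0 after going negative at step 10, time=3.0000

Answer: 3.0000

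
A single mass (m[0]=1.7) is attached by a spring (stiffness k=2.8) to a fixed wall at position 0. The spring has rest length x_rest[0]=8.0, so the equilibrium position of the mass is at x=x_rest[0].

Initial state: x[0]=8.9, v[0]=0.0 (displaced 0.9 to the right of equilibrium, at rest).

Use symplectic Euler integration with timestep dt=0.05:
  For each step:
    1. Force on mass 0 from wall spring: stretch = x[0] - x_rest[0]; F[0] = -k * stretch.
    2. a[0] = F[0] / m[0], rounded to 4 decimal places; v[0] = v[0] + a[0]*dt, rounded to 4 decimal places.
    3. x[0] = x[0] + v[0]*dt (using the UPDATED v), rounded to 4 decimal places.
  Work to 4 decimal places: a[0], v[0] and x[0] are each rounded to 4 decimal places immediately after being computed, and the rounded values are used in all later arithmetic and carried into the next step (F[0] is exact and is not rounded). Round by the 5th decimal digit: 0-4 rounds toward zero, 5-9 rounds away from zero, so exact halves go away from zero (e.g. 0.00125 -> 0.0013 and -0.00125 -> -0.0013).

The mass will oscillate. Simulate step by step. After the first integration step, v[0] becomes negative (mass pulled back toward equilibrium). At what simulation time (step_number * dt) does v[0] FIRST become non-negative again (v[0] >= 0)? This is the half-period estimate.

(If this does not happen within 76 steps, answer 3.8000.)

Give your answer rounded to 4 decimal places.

Step 0: x=[8.9000] v=[0.0000]
Step 1: x=[8.8963] v=[-0.0741]
Step 2: x=[8.8889] v=[-0.1479]
Step 3: x=[8.8778] v=[-0.2211]
Step 4: x=[8.8631] v=[-0.2934]
Step 5: x=[8.8449] v=[-0.3645]
Step 6: x=[8.8232] v=[-0.4341]
Step 7: x=[8.7981] v=[-0.5019]
Step 8: x=[8.7697] v=[-0.5676]
Step 9: x=[8.7382] v=[-0.6310]
Step 10: x=[8.7036] v=[-0.6918]
Step 11: x=[8.6661] v=[-0.7497]
Step 12: x=[8.6259] v=[-0.8046]
Step 13: x=[8.5831] v=[-0.8561]
Step 14: x=[8.5379] v=[-0.9041]
Step 15: x=[8.4905] v=[-0.9484]
Step 16: x=[8.4411] v=[-0.9888]
Step 17: x=[8.3898] v=[-1.0251]
Step 18: x=[8.3369] v=[-1.0572]
Step 19: x=[8.2827] v=[-1.0849]
Step 20: x=[8.2273] v=[-1.1082]
Step 21: x=[8.1710] v=[-1.1269]
Step 22: x=[8.1140] v=[-1.1410]
Step 23: x=[8.0565] v=[-1.1504]
Step 24: x=[7.9987] v=[-1.1551]
Step 25: x=[7.9410] v=[-1.1550]
Step 26: x=[7.8835] v=[-1.1501]
Step 27: x=[7.8265] v=[-1.1405]
Step 28: x=[7.7702] v=[-1.1262]
Step 29: x=[7.7148] v=[-1.1073]
Step 30: x=[7.6606] v=[-1.0838]
Step 31: x=[7.6078] v=[-1.0559]
Step 32: x=[7.5566] v=[-1.0236]
Step 33: x=[7.5072] v=[-0.9871]
Step 34: x=[7.4599] v=[-0.9465]
Step 35: x=[7.4148] v=[-0.9020]
Step 36: x=[7.3721] v=[-0.8538]
Step 37: x=[7.3320] v=[-0.8021]
Step 38: x=[7.2946] v=[-0.7471]
Step 39: x=[7.2602] v=[-0.6890]
Step 40: x=[7.2288] v=[-0.6281]
Step 41: x=[7.2006] v=[-0.5646]
Step 42: x=[7.1757] v=[-0.4988]
Step 43: x=[7.1542] v=[-0.4309]
Step 44: x=[7.1361] v=[-0.3612]
Step 45: x=[7.1216] v=[-0.2901]
Step 46: x=[7.1107] v=[-0.2178]
Step 47: x=[7.1035] v=[-0.1446]
Step 48: x=[7.1000] v=[-0.0708]
Step 49: x=[7.1002] v=[0.0033]
First v>=0 after going negative at step 49, time=2.4500

Answer: 2.4500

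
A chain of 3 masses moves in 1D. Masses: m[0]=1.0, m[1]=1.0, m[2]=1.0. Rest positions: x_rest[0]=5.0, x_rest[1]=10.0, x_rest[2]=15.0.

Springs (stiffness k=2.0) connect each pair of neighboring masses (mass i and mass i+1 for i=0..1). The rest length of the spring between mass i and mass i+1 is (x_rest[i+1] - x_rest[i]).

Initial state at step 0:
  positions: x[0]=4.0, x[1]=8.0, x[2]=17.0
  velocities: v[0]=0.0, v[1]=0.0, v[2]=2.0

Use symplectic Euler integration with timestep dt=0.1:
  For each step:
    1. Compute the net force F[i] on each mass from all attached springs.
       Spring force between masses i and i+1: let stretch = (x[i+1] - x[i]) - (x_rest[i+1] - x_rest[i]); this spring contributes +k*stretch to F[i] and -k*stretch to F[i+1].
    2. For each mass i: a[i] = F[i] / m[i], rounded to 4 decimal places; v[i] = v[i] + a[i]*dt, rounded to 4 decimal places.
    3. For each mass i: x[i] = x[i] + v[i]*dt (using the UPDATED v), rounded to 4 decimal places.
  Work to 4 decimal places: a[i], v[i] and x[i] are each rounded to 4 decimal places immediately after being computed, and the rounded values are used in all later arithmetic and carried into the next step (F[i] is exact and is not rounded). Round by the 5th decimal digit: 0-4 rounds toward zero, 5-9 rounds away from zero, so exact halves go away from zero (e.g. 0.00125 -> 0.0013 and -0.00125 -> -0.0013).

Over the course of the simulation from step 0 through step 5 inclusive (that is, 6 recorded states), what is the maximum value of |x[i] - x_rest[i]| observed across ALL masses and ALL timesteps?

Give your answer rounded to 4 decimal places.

Step 0: x=[4.0000 8.0000 17.0000] v=[0.0000 0.0000 2.0000]
Step 1: x=[3.9800 8.1000 17.1200] v=[-0.2000 1.0000 1.2000]
Step 2: x=[3.9424 8.2980 17.1596] v=[-0.3760 1.9800 0.3960]
Step 3: x=[3.8919 8.5861 17.1220] v=[-0.5049 2.8812 -0.3763]
Step 4: x=[3.8353 8.9511 17.0137] v=[-0.5661 3.6495 -1.0835]
Step 5: x=[3.7810 9.3750 16.8441] v=[-0.5429 4.2389 -1.6960]
Max displacement = 2.1596

Answer: 2.1596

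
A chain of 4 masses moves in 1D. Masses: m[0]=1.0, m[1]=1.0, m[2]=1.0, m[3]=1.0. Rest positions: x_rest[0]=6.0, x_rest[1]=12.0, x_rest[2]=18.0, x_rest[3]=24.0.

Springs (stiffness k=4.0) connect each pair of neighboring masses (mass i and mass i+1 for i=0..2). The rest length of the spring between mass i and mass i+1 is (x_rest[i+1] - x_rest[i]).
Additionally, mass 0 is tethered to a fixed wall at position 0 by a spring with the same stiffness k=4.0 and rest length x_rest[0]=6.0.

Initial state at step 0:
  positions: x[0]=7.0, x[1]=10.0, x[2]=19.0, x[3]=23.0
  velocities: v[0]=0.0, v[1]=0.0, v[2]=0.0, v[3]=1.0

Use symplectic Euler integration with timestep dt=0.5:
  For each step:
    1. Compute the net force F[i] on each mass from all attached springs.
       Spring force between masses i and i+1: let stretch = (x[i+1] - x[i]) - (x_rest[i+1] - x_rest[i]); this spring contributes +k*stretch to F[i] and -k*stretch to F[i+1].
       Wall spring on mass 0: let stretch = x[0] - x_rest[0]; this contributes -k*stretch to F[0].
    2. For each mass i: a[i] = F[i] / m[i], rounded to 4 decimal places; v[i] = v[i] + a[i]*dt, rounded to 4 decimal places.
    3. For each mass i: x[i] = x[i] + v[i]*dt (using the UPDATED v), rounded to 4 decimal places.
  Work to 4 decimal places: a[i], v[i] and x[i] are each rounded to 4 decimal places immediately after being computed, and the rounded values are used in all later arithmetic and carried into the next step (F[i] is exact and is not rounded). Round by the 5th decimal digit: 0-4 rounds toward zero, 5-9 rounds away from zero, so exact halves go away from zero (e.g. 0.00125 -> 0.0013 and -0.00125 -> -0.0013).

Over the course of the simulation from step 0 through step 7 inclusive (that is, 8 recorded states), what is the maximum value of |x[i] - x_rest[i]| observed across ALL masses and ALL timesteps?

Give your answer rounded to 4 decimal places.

Answer: 5.5000

Derivation:
Step 0: x=[7.0000 10.0000 19.0000 23.0000] v=[0.0000 0.0000 0.0000 1.0000]
Step 1: x=[3.0000 16.0000 14.0000 25.5000] v=[-8.0000 12.0000 -10.0000 5.0000]
Step 2: x=[9.0000 7.0000 22.5000 22.5000] v=[12.0000 -18.0000 17.0000 -6.0000]
Step 3: x=[4.0000 15.5000 15.5000 25.5000] v=[-10.0000 17.0000 -14.0000 6.0000]
Step 4: x=[6.5000 12.5000 18.5000 24.5000] v=[5.0000 -6.0000 6.0000 -2.0000]
Step 5: x=[8.5000 9.5000 21.5000 23.5000] v=[4.0000 -6.0000 6.0000 -2.0000]
Step 6: x=[3.0000 17.5000 14.5000 26.5000] v=[-11.0000 16.0000 -14.0000 6.0000]
Step 7: x=[9.0000 8.0000 22.5000 23.5000] v=[12.0000 -19.0000 16.0000 -6.0000]
Max displacement = 5.5000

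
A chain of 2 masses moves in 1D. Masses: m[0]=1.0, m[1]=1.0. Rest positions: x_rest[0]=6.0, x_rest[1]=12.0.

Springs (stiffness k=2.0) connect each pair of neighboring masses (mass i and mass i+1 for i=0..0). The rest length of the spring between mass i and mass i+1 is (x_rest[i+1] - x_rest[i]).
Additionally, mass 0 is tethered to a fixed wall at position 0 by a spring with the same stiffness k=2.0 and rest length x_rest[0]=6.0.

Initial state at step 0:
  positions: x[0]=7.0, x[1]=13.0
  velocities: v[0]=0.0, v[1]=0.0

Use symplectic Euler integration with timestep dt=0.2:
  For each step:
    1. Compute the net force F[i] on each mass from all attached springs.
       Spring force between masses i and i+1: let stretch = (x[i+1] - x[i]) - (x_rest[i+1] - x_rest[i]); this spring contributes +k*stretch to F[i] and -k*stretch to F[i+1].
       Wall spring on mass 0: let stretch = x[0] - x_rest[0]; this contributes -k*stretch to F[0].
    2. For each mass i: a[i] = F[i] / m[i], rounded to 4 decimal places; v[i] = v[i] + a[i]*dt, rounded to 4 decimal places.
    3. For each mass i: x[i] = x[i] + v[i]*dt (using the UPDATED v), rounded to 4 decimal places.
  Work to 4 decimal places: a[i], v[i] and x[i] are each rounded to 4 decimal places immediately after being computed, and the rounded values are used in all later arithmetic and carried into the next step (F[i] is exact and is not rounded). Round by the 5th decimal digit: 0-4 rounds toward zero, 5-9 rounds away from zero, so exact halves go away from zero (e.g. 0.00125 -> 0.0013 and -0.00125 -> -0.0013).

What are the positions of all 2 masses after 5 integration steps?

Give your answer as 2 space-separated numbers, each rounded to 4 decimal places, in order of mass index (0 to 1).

Answer: 6.1810 12.8161

Derivation:
Step 0: x=[7.0000 13.0000] v=[0.0000 0.0000]
Step 1: x=[6.9200 13.0000] v=[-0.4000 0.0000]
Step 2: x=[6.7728 12.9936] v=[-0.7360 -0.0320]
Step 3: x=[6.5814 12.9695] v=[-0.9568 -0.1203]
Step 4: x=[6.3746 12.9144] v=[-1.0341 -0.2755]
Step 5: x=[6.1810 12.8161] v=[-0.9680 -0.4914]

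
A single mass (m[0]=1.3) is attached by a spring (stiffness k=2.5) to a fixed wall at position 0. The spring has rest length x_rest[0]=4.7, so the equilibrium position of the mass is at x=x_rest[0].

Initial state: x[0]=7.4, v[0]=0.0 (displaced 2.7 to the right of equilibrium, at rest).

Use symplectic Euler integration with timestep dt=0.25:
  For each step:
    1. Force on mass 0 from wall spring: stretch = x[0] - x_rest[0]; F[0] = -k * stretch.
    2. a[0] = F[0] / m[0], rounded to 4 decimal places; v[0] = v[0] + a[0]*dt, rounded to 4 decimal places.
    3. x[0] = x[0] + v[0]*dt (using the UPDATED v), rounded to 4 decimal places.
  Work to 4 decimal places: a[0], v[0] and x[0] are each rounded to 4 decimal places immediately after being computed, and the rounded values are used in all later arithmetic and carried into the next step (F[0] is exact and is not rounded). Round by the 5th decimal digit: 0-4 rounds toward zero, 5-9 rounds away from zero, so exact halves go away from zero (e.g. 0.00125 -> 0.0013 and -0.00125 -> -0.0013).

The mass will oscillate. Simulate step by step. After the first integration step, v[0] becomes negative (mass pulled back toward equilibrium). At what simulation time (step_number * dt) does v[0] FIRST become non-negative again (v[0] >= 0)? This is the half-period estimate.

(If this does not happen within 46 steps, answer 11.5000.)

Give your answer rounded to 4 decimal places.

Step 0: x=[7.4000] v=[0.0000]
Step 1: x=[7.0755] v=[-1.2981]
Step 2: x=[6.4655] v=[-2.4402]
Step 3: x=[5.6433] v=[-3.2890]
Step 4: x=[4.7077] v=[-3.7425]
Step 5: x=[3.7712] v=[-3.7462]
Step 6: x=[2.9463] v=[-3.2997]
Step 7: x=[2.3322] v=[-2.4566]
Step 8: x=[2.0027] v=[-1.3182]
Step 9: x=[1.9974] v=[-0.0214]
Step 10: x=[2.3169] v=[1.2779]
First v>=0 after going negative at step 10, time=2.5000

Answer: 2.5000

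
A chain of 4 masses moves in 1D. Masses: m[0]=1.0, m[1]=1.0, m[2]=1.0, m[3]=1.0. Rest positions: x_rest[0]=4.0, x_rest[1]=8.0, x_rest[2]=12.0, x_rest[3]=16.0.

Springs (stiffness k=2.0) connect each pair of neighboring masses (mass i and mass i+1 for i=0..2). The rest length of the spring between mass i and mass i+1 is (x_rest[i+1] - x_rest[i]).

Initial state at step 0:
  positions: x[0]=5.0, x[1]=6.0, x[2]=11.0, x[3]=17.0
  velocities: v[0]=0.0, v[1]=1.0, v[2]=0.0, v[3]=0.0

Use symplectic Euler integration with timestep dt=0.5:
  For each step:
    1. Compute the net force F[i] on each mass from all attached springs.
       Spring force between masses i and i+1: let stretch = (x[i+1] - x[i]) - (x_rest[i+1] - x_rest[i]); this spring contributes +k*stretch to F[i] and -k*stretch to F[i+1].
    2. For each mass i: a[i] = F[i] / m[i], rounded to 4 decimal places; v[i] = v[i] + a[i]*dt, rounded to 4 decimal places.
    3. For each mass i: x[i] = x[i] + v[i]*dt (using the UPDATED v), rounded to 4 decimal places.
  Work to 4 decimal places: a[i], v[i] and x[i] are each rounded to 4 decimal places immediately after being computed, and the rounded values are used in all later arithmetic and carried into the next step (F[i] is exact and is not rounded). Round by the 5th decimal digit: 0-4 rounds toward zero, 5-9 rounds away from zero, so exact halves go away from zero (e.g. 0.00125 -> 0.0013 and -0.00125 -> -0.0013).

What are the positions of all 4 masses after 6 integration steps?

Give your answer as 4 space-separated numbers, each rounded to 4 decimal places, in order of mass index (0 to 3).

Step 0: x=[5.0000 6.0000 11.0000 17.0000] v=[0.0000 1.0000 0.0000 0.0000]
Step 1: x=[3.5000 8.5000 11.5000 16.0000] v=[-3.0000 5.0000 1.0000 -2.0000]
Step 2: x=[2.5000 10.0000 12.7500 14.7500] v=[-2.0000 3.0000 2.5000 -2.5000]
Step 3: x=[3.2500 9.1250 13.6250 14.5000] v=[1.5000 -1.7500 1.7500 -0.5000]
Step 4: x=[4.9375 7.5625 12.6875 15.8125] v=[3.3750 -3.1250 -1.8750 2.6250]
Step 5: x=[5.9375 7.2500 10.7500 17.5625] v=[2.0000 -0.6250 -3.8750 3.5000]
Step 6: x=[5.5938 8.0313 10.4688 17.9063] v=[-0.6875 1.5625 -0.5625 0.6875]

Answer: 5.5938 8.0313 10.4688 17.9063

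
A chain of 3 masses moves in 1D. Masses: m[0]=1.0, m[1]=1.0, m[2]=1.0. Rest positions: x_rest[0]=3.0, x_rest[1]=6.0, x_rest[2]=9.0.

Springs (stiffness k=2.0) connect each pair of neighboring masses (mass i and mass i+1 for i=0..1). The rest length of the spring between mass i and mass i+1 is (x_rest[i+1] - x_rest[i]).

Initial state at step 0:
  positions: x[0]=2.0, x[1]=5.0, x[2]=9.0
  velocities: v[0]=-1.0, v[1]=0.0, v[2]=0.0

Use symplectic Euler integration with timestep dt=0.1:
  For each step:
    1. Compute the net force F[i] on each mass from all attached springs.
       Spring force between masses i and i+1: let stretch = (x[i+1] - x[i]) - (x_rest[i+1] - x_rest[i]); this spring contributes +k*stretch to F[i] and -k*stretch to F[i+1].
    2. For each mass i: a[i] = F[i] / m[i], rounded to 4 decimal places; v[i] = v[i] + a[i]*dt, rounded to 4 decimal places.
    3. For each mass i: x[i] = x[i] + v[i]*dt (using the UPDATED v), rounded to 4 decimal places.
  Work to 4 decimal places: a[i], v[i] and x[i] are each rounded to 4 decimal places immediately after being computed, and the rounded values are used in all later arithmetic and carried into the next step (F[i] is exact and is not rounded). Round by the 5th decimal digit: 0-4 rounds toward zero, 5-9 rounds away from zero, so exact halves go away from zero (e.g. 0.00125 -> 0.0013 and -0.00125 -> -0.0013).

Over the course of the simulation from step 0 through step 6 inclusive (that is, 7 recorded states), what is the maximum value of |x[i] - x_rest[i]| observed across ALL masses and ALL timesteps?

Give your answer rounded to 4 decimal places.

Answer: 1.5089

Derivation:
Step 0: x=[2.0000 5.0000 9.0000] v=[-1.0000 0.0000 0.0000]
Step 1: x=[1.9000 5.0200 8.9800] v=[-1.0000 0.2000 -0.2000]
Step 2: x=[1.8024 5.0568 8.9408] v=[-0.9760 0.3680 -0.3920]
Step 3: x=[1.7099 5.1062 8.8839] v=[-0.9251 0.4939 -0.5688]
Step 4: x=[1.6253 5.1632 8.8115] v=[-0.8458 0.5702 -0.7243]
Step 5: x=[1.5515 5.2224 8.7261] v=[-0.7382 0.5923 -0.8540]
Step 6: x=[1.4911 5.2783 8.6306] v=[-0.6040 0.5589 -0.9547]
Max displacement = 1.5089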